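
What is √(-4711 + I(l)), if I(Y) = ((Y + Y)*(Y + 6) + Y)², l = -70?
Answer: 3*√8780821 ≈ 8889.7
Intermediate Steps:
I(Y) = (Y + 2*Y*(6 + Y))² (I(Y) = ((2*Y)*(6 + Y) + Y)² = (2*Y*(6 + Y) + Y)² = (Y + 2*Y*(6 + Y))²)
√(-4711 + I(l)) = √(-4711 + (-70)²*(13 + 2*(-70))²) = √(-4711 + 4900*(13 - 140)²) = √(-4711 + 4900*(-127)²) = √(-4711 + 4900*16129) = √(-4711 + 79032100) = √79027389 = 3*√8780821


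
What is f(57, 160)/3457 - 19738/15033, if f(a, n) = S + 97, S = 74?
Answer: -65663623/51969081 ≈ -1.2635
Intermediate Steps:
f(a, n) = 171 (f(a, n) = 74 + 97 = 171)
f(57, 160)/3457 - 19738/15033 = 171/3457 - 19738/15033 = -65663623/51969081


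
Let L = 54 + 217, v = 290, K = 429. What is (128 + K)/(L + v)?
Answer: 557/561 ≈ 0.99287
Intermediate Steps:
L = 271
(128 + K)/(L + v) = (128 + 429)/(271 + 290) = 557/561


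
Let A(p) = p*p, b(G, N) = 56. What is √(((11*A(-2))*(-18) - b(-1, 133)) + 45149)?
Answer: √44301 ≈ 210.48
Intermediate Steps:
A(p) = p²
√(((11*A(-2))*(-18) - b(-1, 133)) + 45149) = √(((11*(-2)²)*(-18) - 1*56) + 45149) = √(((11*4)*(-18) - 56) + 45149) = √((44*(-18) - 56) + 45149) = √((-792 - 56) + 45149) = √(-848 + 45149) = √44301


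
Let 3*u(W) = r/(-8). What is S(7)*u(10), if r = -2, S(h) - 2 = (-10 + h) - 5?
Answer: -½ ≈ -0.50000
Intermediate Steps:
S(h) = -13 + h (S(h) = 2 + ((-10 + h) - 5) = 2 + (-15 + h) = -13 + h)
u(W) = 1/12 (u(W) = (-2/(-8))/3 = (-2*(-⅛))/3 = (⅓)*(¼) = 1/12)
S(7)*u(10) = (-13 + 7)*(1/12) = -6*1/12 = -½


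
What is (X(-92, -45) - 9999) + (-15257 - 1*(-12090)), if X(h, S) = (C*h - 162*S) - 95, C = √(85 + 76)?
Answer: -5971 - 92*√161 ≈ -7138.4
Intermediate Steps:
C = √161 ≈ 12.689
X(h, S) = -95 - 162*S + h*√161 (X(h, S) = (√161*h - 162*S) - 95 = (h*√161 - 162*S) - 95 = (-162*S + h*√161) - 95 = -95 - 162*S + h*√161)
(X(-92, -45) - 9999) + (-15257 - 1*(-12090)) = ((-95 - 162*(-45) - 92*√161) - 9999) + (-15257 - 1*(-12090)) = ((-95 + 7290 - 92*√161) - 9999) + (-15257 + 12090) = ((7195 - 92*√161) - 9999) - 3167 = (-2804 - 92*√161) - 3167 = -5971 - 92*√161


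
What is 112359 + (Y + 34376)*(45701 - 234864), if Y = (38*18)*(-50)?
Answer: -33180329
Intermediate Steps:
Y = -34200 (Y = 684*(-50) = -34200)
112359 + (Y + 34376)*(45701 - 234864) = 112359 + (-34200 + 34376)*(45701 - 234864) = 112359 + 176*(-189163) = 112359 - 33292688 = -33180329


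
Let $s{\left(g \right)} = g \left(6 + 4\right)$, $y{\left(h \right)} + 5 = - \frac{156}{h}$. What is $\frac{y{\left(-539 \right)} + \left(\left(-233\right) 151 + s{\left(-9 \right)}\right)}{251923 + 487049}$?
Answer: $- \frac{9507343}{199152954} \approx -0.047739$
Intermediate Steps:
$y{\left(h \right)} = -5 - \frac{156}{h}$
$s{\left(g \right)} = 10 g$ ($s{\left(g \right)} = g 10 = 10 g$)
$\frac{y{\left(-539 \right)} + \left(\left(-233\right) 151 + s{\left(-9 \right)}\right)}{251923 + 487049} = \frac{\left(-5 - \frac{156}{-539}\right) + \left(\left(-233\right) 151 + 10 \left(-9\right)\right)}{251923 + 487049} = \frac{\left(-5 - - \frac{156}{539}\right) - 35273}{738972} = \left(\left(-5 + \frac{156}{539}\right) - 35273\right) \frac{1}{738972} = \left(- \frac{2539}{539} - 35273\right) \frac{1}{738972} = \left(- \frac{19014686}{539}\right) \frac{1}{738972} = - \frac{9507343}{199152954}$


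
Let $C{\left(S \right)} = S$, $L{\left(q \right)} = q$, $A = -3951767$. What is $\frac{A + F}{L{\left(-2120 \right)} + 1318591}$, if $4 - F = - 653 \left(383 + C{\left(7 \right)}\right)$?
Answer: $- \frac{3697093}{1316471} \approx -2.8083$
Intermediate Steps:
$F = 254674$ ($F = 4 - - 653 \left(383 + 7\right) = 4 - \left(-653\right) 390 = 4 - -254670 = 4 + 254670 = 254674$)
$\frac{A + F}{L{\left(-2120 \right)} + 1318591} = \frac{-3951767 + 254674}{-2120 + 1318591} = - \frac{3697093}{1316471}$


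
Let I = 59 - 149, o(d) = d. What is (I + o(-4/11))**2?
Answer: 988036/121 ≈ 8165.6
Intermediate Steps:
I = -90
(I + o(-4/11))**2 = (-90 - 4/11)**2 = (-994/11)**2 = 988036/121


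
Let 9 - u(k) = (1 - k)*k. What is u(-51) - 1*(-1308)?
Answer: 3969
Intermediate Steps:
u(k) = 9 - k*(1 - k) (u(k) = 9 - (1 - k)*k = 9 - k*(1 - k))
u(-51) - 1*(-1308) = (9 + (-51)² - 1*(-51)) - 1*(-1308) = (9 + 2601 + 51) + 1308 = 2661 + 1308 = 3969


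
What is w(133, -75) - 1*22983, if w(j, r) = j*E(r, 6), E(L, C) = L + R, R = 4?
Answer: -32426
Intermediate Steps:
E(L, C) = 4 + L (E(L, C) = L + 4 = 4 + L)
w(j, r) = j*(4 + r)
w(133, -75) - 1*22983 = 133*(4 - 75) - 1*22983 = 133*(-71) - 22983 = -9443 - 22983 = -32426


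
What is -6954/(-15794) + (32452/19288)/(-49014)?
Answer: 117387037565/266631496668 ≈ 0.44026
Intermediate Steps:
-6954/(-15794) + (32452/19288)/(-49014) = -6954*(-1/15794) + (32452*(1/19288))*(-1/49014) = 3477/7897 + (8113/4822)*(-1/49014) = 3477/7897 - 1159/33763644 = 117387037565/266631496668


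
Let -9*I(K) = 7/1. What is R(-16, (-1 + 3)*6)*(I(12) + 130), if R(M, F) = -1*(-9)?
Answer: 1163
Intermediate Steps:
R(M, F) = 9
I(K) = -7/9 (I(K) = -7/(9*1) = -7/9)
R(-16, (-1 + 3)*6)*(I(12) + 130) = 9*(-7/9 + 130) = 9*(1163/9) = 1163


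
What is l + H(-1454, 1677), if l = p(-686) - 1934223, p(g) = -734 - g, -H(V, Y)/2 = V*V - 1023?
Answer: -6160457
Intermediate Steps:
H(V, Y) = 2046 - 2*V² (H(V, Y) = -2*(V*V - 1023) = -2*(V² - 1023) = -2*(-1023 + V²) = 2046 - 2*V²)
l = -1934271 (l = (-734 - 1*(-686)) - 1934223 = (-734 + 686) - 1934223 = -48 - 1934223 = -1934271)
l + H(-1454, 1677) = -1934271 + (2046 - 2*(-1454)²) = -1934271 + (2046 - 2*2114116) = -1934271 + (2046 - 4228232) = -1934271 - 4226186 = -6160457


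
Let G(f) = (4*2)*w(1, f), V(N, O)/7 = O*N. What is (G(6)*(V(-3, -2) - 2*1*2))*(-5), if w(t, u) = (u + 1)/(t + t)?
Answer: -5320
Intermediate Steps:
V(N, O) = 7*N*O (V(N, O) = 7*(O*N) = 7*(N*O) = 7*N*O)
w(t, u) = (1 + u)/(2*t) (w(t, u) = (1 + u)/((2*t)) = (1 + u)*(1/(2*t)) = (1 + u)/(2*t))
G(f) = 4 + 4*f (G(f) = (4*2)*((½)*(1 + f)/1) = 8*((½)*1*(1 + f)) = 8*(½ + f/2) = 4 + 4*f)
(G(6)*(V(-3, -2) - 2*1*2))*(-5) = ((4 + 4*6)*(7*(-3)*(-2) - 2*1*2))*(-5) = ((4 + 24)*(42 - 2*2))*(-5) = (28*(42 - 4))*(-5) = (28*38)*(-5) = 1064*(-5) = -5320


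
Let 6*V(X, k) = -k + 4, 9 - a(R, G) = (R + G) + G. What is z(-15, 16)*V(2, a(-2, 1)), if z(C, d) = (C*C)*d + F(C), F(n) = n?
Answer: -5975/2 ≈ -2987.5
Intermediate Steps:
a(R, G) = 9 - R - 2*G (a(R, G) = 9 - ((R + G) + G) = 9 - ((G + R) + G) = 9 - (R + 2*G) = 9 + (-R - 2*G) = 9 - R - 2*G)
V(X, k) = ⅔ - k/6 (V(X, k) = (-k + 4)/6 = (4 - k)/6 = ⅔ - k/6)
z(C, d) = C + d*C² (z(C, d) = (C*C)*d + C = C²*d + C = d*C² + C = C + d*C²)
z(-15, 16)*V(2, a(-2, 1)) = (-15*(1 - 15*16))*(⅔ - (9 - 1*(-2) - 2*1)/6) = (-15*(1 - 240))*(⅔ - (9 + 2 - 2)/6) = (-15*(-239))*(⅔ - ⅙*9) = 3585*(⅔ - 3/2) = 3585*(-⅚) = -5975/2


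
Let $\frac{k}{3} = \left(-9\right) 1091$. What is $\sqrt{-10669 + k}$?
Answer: $i \sqrt{40126} \approx 200.31 i$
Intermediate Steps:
$k = -29457$ ($k = 3 \left(\left(-9\right) 1091\right) = 3 \left(-9819\right) = -29457$)
$\sqrt{-10669 + k} = \sqrt{-10669 - 29457} = \sqrt{-40126} = i \sqrt{40126}$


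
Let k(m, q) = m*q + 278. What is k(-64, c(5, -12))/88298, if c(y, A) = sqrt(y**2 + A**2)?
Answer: -277/44149 ≈ -0.0062742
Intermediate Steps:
c(y, A) = sqrt(A**2 + y**2)
k(m, q) = 278 + m*q
k(-64, c(5, -12))/88298 = (278 - 64*sqrt((-12)**2 + 5**2))/88298 = (278 - 64*sqrt(144 + 25))*(1/88298) = (278 - 64*sqrt(169))*(1/88298) = (278 - 64*13)*(1/88298) = (278 - 832)*(1/88298) = -554*1/88298 = -277/44149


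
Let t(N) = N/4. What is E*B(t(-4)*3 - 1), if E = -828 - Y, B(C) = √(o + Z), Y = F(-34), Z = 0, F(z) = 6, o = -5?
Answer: -834*I*√5 ≈ -1864.9*I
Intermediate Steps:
t(N) = N/4 (t(N) = N*(¼) = N/4)
Y = 6
B(C) = I*√5 (B(C) = √(-5 + 0) = √(-5) = I*√5)
E = -834 (E = -828 - 1*6 = -828 - 6 = -834)
E*B(t(-4)*3 - 1) = -834*I*√5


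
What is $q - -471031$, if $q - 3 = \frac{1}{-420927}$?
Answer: $\frac{198270928517}{420927} \approx 4.7103 \cdot 10^{5}$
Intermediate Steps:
$q = \frac{1262780}{420927}$ ($q = 3 + \frac{1}{-420927} = 3 - \frac{1}{420927} = \frac{1262780}{420927} \approx 3.0$)
$q - -471031 = \frac{1262780}{420927} - -471031 = \frac{1262780}{420927} + 471031 = \frac{198270928517}{420927}$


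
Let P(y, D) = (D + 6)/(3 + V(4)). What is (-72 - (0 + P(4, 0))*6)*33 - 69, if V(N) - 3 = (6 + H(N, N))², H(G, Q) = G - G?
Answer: -17313/7 ≈ -2473.3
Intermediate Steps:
H(G, Q) = 0
V(N) = 39 (V(N) = 3 + (6 + 0)² = 3 + 6² = 3 + 36 = 39)
P(y, D) = ⅐ + D/42 (P(y, D) = (D + 6)/(3 + 39) = (6 + D)/42 = (6 + D)*(1/42) = ⅐ + D/42)
(-72 - (0 + P(4, 0))*6)*33 - 69 = (-72 - (0 + (⅐ + (1/42)*0))*6)*33 - 69 = (-72 - (0 + (⅐ + 0))*6)*33 - 69 = (-72 - (0 + ⅐)*6)*33 - 69 = (-72 - 6/7)*33 - 69 = -510/7*33 - 69 = -16830/7 - 69 = -17313/7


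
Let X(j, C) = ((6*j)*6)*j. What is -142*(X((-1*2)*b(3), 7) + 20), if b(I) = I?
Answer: -186872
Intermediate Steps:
X(j, C) = 36*j**2 (X(j, C) = (36*j)*j = 36*j**2)
-142*(X((-1*2)*b(3), 7) + 20) = -142*(36*(-1*2*3)**2 + 20) = -142*(36*(-2*3)**2 + 20) = -142*(36*(-6)**2 + 20) = -142*(36*36 + 20) = -142*(1296 + 20) = -142*1316 = -186872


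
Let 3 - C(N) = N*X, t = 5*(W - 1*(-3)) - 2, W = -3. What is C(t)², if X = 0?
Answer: 9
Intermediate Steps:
t = -2 (t = 5*(-3 - 1*(-3)) - 2 = 5*(-3 + 3) - 2 = 5*0 - 2 = 0 - 2 = -2)
C(N) = 3 (C(N) = 3 - N*0 = 3 - 1*0 = 3 + 0 = 3)
C(t)² = 3² = 9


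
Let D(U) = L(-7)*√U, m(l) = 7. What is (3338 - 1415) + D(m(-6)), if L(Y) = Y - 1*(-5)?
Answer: 1923 - 2*√7 ≈ 1917.7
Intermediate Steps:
L(Y) = 5 + Y (L(Y) = Y + 5 = 5 + Y)
D(U) = -2*√U (D(U) = (5 - 7)*√U = -2*√U)
(3338 - 1415) + D(m(-6)) = (3338 - 1415) - 2*√7 = 1923 - 2*√7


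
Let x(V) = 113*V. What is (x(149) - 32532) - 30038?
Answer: -45733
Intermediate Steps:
(x(149) - 32532) - 30038 = (113*149 - 32532) - 30038 = (16837 - 32532) - 30038 = -15695 - 30038 = -45733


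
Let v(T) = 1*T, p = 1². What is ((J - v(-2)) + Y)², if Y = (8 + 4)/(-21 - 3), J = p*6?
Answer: 225/4 ≈ 56.250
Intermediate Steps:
p = 1
v(T) = T
J = 6 (J = 1*6 = 6)
Y = -½ (Y = 12/(-24) = 12*(-1/24) = -½ ≈ -0.50000)
((J - v(-2)) + Y)² = ((6 - 1*(-2)) - ½)² = ((6 + 2) - ½)² = (8 - ½)² = (15/2)² = 225/4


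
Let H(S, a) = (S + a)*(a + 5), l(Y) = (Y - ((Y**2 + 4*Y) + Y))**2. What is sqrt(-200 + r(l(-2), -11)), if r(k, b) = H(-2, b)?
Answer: I*sqrt(122) ≈ 11.045*I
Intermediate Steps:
l(Y) = (-Y**2 - 4*Y)**2 (l(Y) = (Y - (Y**2 + 5*Y))**2 = (Y + (-Y**2 - 5*Y))**2 = (-Y**2 - 4*Y)**2)
H(S, a) = (5 + a)*(S + a) (H(S, a) = (S + a)*(5 + a) = (5 + a)*(S + a))
r(k, b) = -10 + b**2 + 3*b (r(k, b) = b**2 + 5*(-2) + 5*b - 2*b = b**2 - 10 + 5*b - 2*b = -10 + b**2 + 3*b)
sqrt(-200 + r(l(-2), -11)) = sqrt(-200 + (-10 + (-11)**2 + 3*(-11))) = sqrt(-200 + (-10 + 121 - 33)) = sqrt(-200 + 78) = sqrt(-122) = I*sqrt(122)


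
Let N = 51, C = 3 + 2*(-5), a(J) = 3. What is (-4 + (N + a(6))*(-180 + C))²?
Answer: 102050404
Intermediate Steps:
C = -7 (C = 3 - 10 = -7)
(-4 + (N + a(6))*(-180 + C))² = (-4 + (51 + 3)*(-180 - 7))² = (-4 + 54*(-187))² = (-4 - 10098)² = (-10102)² = 102050404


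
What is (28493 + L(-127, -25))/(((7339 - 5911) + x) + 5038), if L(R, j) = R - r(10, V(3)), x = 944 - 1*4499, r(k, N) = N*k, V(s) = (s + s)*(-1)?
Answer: 28426/2911 ≈ 9.7650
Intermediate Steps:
V(s) = -2*s (V(s) = (2*s)*(-1) = -2*s)
x = -3555 (x = 944 - 4499 = -3555)
L(R, j) = 60 + R (L(R, j) = R - (-2*3)*10 = R - (-6)*10 = R - 1*(-60) = R + 60 = 60 + R)
(28493 + L(-127, -25))/(((7339 - 5911) + x) + 5038) = (28493 + (60 - 127))/(((7339 - 5911) - 3555) + 5038) = (28493 - 67)/((1428 - 3555) + 5038) = 28426/(-2127 + 5038) = 28426/2911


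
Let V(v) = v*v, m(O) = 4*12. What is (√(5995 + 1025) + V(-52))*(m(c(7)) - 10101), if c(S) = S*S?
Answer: -27183312 - 60318*√195 ≈ -2.8026e+7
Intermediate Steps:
c(S) = S²
m(O) = 48
V(v) = v²
(√(5995 + 1025) + V(-52))*(m(c(7)) - 10101) = (√(5995 + 1025) + (-52)²)*(48 - 10101) = (√7020 + 2704)*(-10053) = (6*√195 + 2704)*(-10053) = (2704 + 6*√195)*(-10053) = -27183312 - 60318*√195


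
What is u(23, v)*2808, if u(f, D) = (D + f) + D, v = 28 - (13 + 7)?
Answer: 109512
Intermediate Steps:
v = 8 (v = 28 - 1*20 = 28 - 20 = 8)
u(f, D) = f + 2*D
u(23, v)*2808 = (23 + 2*8)*2808 = (23 + 16)*2808 = 39*2808 = 109512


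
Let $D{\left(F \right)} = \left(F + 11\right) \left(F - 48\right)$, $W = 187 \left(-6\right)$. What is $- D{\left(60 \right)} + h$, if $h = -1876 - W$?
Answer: $-1606$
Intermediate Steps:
$W = -1122$
$h = -754$ ($h = -1876 - -1122 = -1876 + 1122 = -754$)
$D{\left(F \right)} = \left(-48 + F\right) \left(11 + F\right)$ ($D{\left(F \right)} = \left(11 + F\right) \left(-48 + F\right) = \left(-48 + F\right) \left(11 + F\right)$)
$- D{\left(60 \right)} + h = - (-528 + 60^{2} - 2220) - 754 = - (-528 + 3600 - 2220) - 754 = \left(-1\right) 852 - 754 = -852 - 754 = -1606$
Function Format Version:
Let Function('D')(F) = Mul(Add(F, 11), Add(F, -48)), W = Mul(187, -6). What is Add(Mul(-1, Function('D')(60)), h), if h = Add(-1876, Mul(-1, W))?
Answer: -1606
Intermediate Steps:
W = -1122
h = -754 (h = Add(-1876, Mul(-1, -1122)) = Add(-1876, 1122) = -754)
Function('D')(F) = Mul(Add(-48, F), Add(11, F)) (Function('D')(F) = Mul(Add(11, F), Add(-48, F)) = Mul(Add(-48, F), Add(11, F)))
Add(Mul(-1, Function('D')(60)), h) = Add(Mul(-1, Add(-528, Pow(60, 2), Mul(-37, 60))), -754) = Add(Mul(-1, Add(-528, 3600, -2220)), -754) = Add(Mul(-1, 852), -754) = Add(-852, -754) = -1606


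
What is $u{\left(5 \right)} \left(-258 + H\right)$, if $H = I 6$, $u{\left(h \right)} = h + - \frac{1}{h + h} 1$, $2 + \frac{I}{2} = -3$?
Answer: $- \frac{7791}{5} \approx -1558.2$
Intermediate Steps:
$I = -10$ ($I = -4 + 2 \left(-3\right) = -4 - 6 = -10$)
$u{\left(h \right)} = h - \frac{1}{2 h}$ ($u{\left(h \right)} = h + - \frac{1}{2 h} 1 = h - \frac{1}{2 h}$)
$H = -60$ ($H = \left(-10\right) 6 = -60$)
$u{\left(5 \right)} \left(-258 + H\right) = \left(5 - \frac{1}{2 \cdot 5}\right) \left(-258 - 60\right) = \left(5 - \frac{1}{10}\right) \left(-318\right) = \frac{49}{10} \left(-318\right) = - \frac{7791}{5}$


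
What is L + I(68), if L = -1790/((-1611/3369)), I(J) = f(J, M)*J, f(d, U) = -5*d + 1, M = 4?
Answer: -57926/3 ≈ -19309.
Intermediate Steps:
f(d, U) = 1 - 5*d
I(J) = J*(1 - 5*J) (I(J) = (1 - 5*J)*J = J*(1 - 5*J))
L = 11230/3 (L = -1790/((-1611*1/3369)) = -1790/(-537/1123) = -1790*(-1123/537) = 11230/3 ≈ 3743.3)
L + I(68) = 11230/3 + 68*(1 - 5*68) = 11230/3 + 68*(1 - 340) = 11230/3 + 68*(-339) = 11230/3 - 23052 = -57926/3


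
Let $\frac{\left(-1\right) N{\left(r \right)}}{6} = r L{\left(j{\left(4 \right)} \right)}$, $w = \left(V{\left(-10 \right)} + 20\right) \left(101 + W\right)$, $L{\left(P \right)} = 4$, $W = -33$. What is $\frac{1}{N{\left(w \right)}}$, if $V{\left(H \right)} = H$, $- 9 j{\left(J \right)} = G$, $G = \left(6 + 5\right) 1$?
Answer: $- \frac{1}{16320} \approx -6.1275 \cdot 10^{-5}$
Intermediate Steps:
$G = 11$ ($G = 11 \cdot 1 = 11$)
$j{\left(J \right)} = - \frac{11}{9}$ ($j{\left(J \right)} = \left(- \frac{1}{9}\right) 11 = - \frac{11}{9}$)
$w = 680$ ($w = \left(-10 + 20\right) \left(101 - 33\right) = 10 \cdot 68 = 680$)
$N{\left(r \right)} = - 24 r$ ($N{\left(r \right)} = - 6 r 4 = - 6 \cdot 4 r = - 24 r$)
$\frac{1}{N{\left(w \right)}} = \frac{1}{\left(-24\right) 680} = \frac{1}{-16320} = - \frac{1}{16320}$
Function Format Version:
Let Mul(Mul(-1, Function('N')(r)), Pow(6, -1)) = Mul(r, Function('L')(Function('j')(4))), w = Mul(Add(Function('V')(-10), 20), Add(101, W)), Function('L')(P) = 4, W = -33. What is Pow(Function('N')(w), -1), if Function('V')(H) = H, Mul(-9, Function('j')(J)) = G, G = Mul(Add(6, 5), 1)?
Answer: Rational(-1, 16320) ≈ -6.1275e-5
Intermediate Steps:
G = 11 (G = Mul(11, 1) = 11)
Function('j')(J) = Rational(-11, 9) (Function('j')(J) = Mul(Rational(-1, 9), 11) = Rational(-11, 9))
w = 680 (w = Mul(Add(-10, 20), Add(101, -33)) = Mul(10, 68) = 680)
Function('N')(r) = Mul(-24, r) (Function('N')(r) = Mul(-6, Mul(r, 4)) = Mul(-6, Mul(4, r)) = Mul(-24, r))
Pow(Function('N')(w), -1) = Pow(Mul(-24, 680), -1) = Pow(-16320, -1) = Rational(-1, 16320)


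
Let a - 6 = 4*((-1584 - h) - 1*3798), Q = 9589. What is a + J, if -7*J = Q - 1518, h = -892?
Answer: -19107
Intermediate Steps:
a = -17954 (a = 6 + 4*((-1584 - 1*(-892)) - 1*3798) = 6 + 4*((-1584 + 892) - 3798) = 6 + 4*(-692 - 3798) = 6 + 4*(-4490) = 6 - 17960 = -17954)
J = -1153 (J = -(9589 - 1518)/7 = -⅐*8071 = -1153)
a + J = -17954 - 1153 = -19107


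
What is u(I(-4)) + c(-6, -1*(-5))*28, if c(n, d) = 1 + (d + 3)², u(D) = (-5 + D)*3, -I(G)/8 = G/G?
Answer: 1781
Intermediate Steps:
I(G) = -8 (I(G) = -8*G/G = -8*1 = -8)
u(D) = -15 + 3*D
c(n, d) = 1 + (3 + d)²
u(I(-4)) + c(-6, -1*(-5))*28 = (-15 + 3*(-8)) + (1 + (3 - 1*(-5))²)*28 = (-15 - 24) + (1 + (3 + 5)²)*28 = -39 + (1 + 8²)*28 = -39 + (1 + 64)*28 = -39 + 65*28 = -39 + 1820 = 1781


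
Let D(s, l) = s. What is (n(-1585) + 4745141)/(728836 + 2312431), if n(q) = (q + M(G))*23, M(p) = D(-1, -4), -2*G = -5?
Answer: 4708663/3041267 ≈ 1.5483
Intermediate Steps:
G = 5/2 (G = -½*(-5) = 5/2 ≈ 2.5000)
M(p) = -1
n(q) = -23 + 23*q (n(q) = (q - 1)*23 = (-1 + q)*23 = -23 + 23*q)
(n(-1585) + 4745141)/(728836 + 2312431) = ((-23 + 23*(-1585)) + 4745141)/(728836 + 2312431) = ((-23 - 36455) + 4745141)/3041267 = (-36478 + 4745141)*(1/3041267) = 4708663*(1/3041267) = 4708663/3041267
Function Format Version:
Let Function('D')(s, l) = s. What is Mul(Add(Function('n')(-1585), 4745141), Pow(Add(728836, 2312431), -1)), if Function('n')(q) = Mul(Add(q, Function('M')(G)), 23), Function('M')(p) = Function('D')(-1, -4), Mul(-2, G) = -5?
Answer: Rational(4708663, 3041267) ≈ 1.5483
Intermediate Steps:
G = Rational(5, 2) (G = Mul(Rational(-1, 2), -5) = Rational(5, 2) ≈ 2.5000)
Function('M')(p) = -1
Function('n')(q) = Add(-23, Mul(23, q)) (Function('n')(q) = Mul(Add(q, -1), 23) = Mul(Add(-1, q), 23) = Add(-23, Mul(23, q)))
Mul(Add(Function('n')(-1585), 4745141), Pow(Add(728836, 2312431), -1)) = Mul(Add(Add(-23, Mul(23, -1585)), 4745141), Pow(Add(728836, 2312431), -1)) = Mul(Add(Add(-23, -36455), 4745141), Pow(3041267, -1)) = Mul(Add(-36478, 4745141), Rational(1, 3041267)) = Mul(4708663, Rational(1, 3041267)) = Rational(4708663, 3041267)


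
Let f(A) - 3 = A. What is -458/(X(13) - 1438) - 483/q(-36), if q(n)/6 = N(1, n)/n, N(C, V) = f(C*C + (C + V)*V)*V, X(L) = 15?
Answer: 928721/3597344 ≈ 0.25817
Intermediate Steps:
f(A) = 3 + A
N(C, V) = V*(3 + C² + V*(C + V)) (N(C, V) = (3 + (C*C + (C + V)*V))*V = (3 + (C² + V*(C + V)))*V = (3 + C² + V*(C + V))*V = V*(3 + C² + V*(C + V)))
q(n) = 24 + 6*n + 6*n² (q(n) = 6*((n*(3 + 1² + n² + 1*n))/n) = 6*((n*(3 + 1 + n² + n))/n) = 6*((n*(4 + n + n²))/n) = 6*(4 + n + n²) = 24 + 6*n + 6*n²)
-458/(X(13) - 1438) - 483/q(-36) = -458/(15 - 1438) - 483/(24 + 6*(-36) + 6*(-36)²) = -458/(-1423) - 483/(24 - 216 + 6*1296) = -458*(-1/1423) - 483/(24 - 216 + 7776) = 458/1423 - 483/7584 = 458/1423 - 483*1/7584 = 458/1423 - 161/2528 = 928721/3597344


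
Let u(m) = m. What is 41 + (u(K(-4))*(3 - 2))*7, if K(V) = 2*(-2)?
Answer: 13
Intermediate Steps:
K(V) = -4
41 + (u(K(-4))*(3 - 2))*7 = 41 - 4*(3 - 2)*7 = 41 - 4*1*7 = 41 - 4*7 = 41 - 28 = 13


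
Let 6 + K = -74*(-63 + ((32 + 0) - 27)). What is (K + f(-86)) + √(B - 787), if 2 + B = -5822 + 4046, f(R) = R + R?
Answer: 4114 + 3*I*√285 ≈ 4114.0 + 50.646*I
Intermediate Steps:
f(R) = 2*R
K = 4286 (K = -6 - 74*(-63 + ((32 + 0) - 27)) = -6 - 74*(-63 + (32 - 27)) = -6 - 74*(-63 + 5) = -6 - 74*(-58) = -6 + 4292 = 4286)
B = -1778 (B = -2 + (-5822 + 4046) = -2 - 1776 = -1778)
(K + f(-86)) + √(B - 787) = (4286 + 2*(-86)) + √(-1778 - 787) = (4286 - 172) + √(-2565) = 4114 + 3*I*√285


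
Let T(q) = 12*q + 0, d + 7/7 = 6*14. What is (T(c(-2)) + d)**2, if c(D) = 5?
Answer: 20449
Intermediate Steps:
d = 83 (d = -1 + 6*14 = -1 + 84 = 83)
T(q) = 12*q
(T(c(-2)) + d)**2 = (12*5 + 83)**2 = (60 + 83)**2 = 143**2 = 20449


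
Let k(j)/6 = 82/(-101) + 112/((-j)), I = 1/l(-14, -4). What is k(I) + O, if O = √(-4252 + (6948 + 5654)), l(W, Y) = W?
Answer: 949716/101 + 5*√334 ≈ 9494.5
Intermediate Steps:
I = -1/14 (I = 1/(-14) = -1/14 ≈ -0.071429)
k(j) = -492/101 - 672/j (k(j) = 6*(82/(-101) + 112/((-j))) = 6*(82*(-1/101) + 112*(-1/j)) = 6*(-82/101 - 112/j) = -492/101 - 672/j)
O = 5*√334 (O = √(-4252 + 12602) = √8350 = 5*√334 ≈ 91.378)
k(I) + O = (-492/101 - 672/(-1/14)) + 5*√334 = (-492/101 - 672*(-14)) + 5*√334 = (-492/101 + 9408) + 5*√334 = 949716/101 + 5*√334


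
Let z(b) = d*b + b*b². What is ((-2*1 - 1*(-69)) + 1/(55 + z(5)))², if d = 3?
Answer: 170720356/38025 ≈ 4489.7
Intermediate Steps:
z(b) = b³ + 3*b (z(b) = 3*b + b*b² = 3*b + b³ = b³ + 3*b)
((-2*1 - 1*(-69)) + 1/(55 + z(5)))² = ((-2*1 - 1*(-69)) + 1/(55 + 5*(3 + 5²)))² = ((-2 + 69) + 1/(55 + 5*(3 + 25)))² = (67 + 1/(55 + 5*28))² = (67 + 1/(55 + 140))² = (67 + 1/195)² = (13066/195)² = 170720356/38025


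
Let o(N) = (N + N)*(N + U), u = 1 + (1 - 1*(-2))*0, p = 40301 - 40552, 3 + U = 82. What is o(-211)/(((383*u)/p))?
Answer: -13981704/383 ≈ -36506.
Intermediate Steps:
U = 79 (U = -3 + 82 = 79)
p = -251
u = 1 (u = 1 + (1 + 2)*0 = 1 + 3*0 = 1 + 0 = 1)
o(N) = 2*N*(79 + N) (o(N) = (N + N)*(N + 79) = (2*N)*(79 + N) = 2*N*(79 + N))
o(-211)/(((383*u)/p)) = (2*(-211)*(79 - 211))/(((383*1)/(-251))) = (2*(-211)*(-132))/((383*(-1/251))) = 55704/(-383/251) = 55704*(-251/383) = -13981704/383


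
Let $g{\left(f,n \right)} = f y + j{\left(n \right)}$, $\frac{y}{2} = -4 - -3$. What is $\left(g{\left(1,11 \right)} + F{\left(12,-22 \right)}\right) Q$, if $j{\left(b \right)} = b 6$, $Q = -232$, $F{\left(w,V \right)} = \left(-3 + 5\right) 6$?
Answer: $-17632$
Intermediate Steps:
$F{\left(w,V \right)} = 12$ ($F{\left(w,V \right)} = 2 \cdot 6 = 12$)
$j{\left(b \right)} = 6 b$
$y = -2$ ($y = 2 \left(-4 - -3\right) = 2 \left(-4 + 3\right) = 2 \left(-1\right) = -2$)
$g{\left(f,n \right)} = - 2 f + 6 n$ ($g{\left(f,n \right)} = f \left(-2\right) + 6 n = - 2 f + 6 n$)
$\left(g{\left(1,11 \right)} + F{\left(12,-22 \right)}\right) Q = \left(\left(\left(-2\right) 1 + 6 \cdot 11\right) + 12\right) \left(-232\right) = \left(\left(-2 + 66\right) + 12\right) \left(-232\right) = \left(64 + 12\right) \left(-232\right) = 76 \left(-232\right) = -17632$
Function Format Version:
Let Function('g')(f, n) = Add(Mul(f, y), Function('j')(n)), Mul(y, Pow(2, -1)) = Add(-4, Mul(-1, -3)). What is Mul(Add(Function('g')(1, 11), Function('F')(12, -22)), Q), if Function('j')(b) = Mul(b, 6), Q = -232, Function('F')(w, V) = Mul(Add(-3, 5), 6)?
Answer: -17632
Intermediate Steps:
Function('F')(w, V) = 12 (Function('F')(w, V) = Mul(2, 6) = 12)
Function('j')(b) = Mul(6, b)
y = -2 (y = Mul(2, Add(-4, Mul(-1, -3))) = Mul(2, Add(-4, 3)) = Mul(2, -1) = -2)
Function('g')(f, n) = Add(Mul(-2, f), Mul(6, n)) (Function('g')(f, n) = Add(Mul(f, -2), Mul(6, n)) = Add(Mul(-2, f), Mul(6, n)))
Mul(Add(Function('g')(1, 11), Function('F')(12, -22)), Q) = Mul(Add(Add(Mul(-2, 1), Mul(6, 11)), 12), -232) = Mul(Add(Add(-2, 66), 12), -232) = Mul(Add(64, 12), -232) = Mul(76, -232) = -17632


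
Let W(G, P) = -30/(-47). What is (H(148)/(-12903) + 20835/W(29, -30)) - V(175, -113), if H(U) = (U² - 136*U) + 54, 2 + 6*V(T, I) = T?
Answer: 420799408/12903 ≈ 32613.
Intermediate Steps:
V(T, I) = -⅓ + T/6
W(G, P) = 30/47 (W(G, P) = -30*(-1/47) = 30/47)
H(U) = 54 + U² - 136*U
(H(148)/(-12903) + 20835/W(29, -30)) - V(175, -113) = ((54 + 148² - 136*148)/(-12903) + 20835/(30/47)) - (-⅓ + (⅙)*175) = ((54 + 21904 - 20128)*(-1/12903) + 20835*(47/30)) - (-⅓ + 175/6) = (1830*(-1/12903) + 65283/2) - 1*173/6 = (-610/4301 + 65283/2) - 173/6 = 280780963/8602 - 173/6 = 420799408/12903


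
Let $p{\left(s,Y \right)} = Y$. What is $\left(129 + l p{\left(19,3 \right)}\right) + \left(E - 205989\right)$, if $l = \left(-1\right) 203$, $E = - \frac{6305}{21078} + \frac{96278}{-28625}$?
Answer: $- \frac{124576881113059}{603357750} \approx -2.0647 \cdot 10^{5}$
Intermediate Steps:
$E = - \frac{2209828309}{603357750}$ ($E = \left(-6305\right) \frac{1}{21078} + 96278 \left(- \frac{1}{28625}\right) = - \frac{6305}{21078} - \frac{96278}{28625} = - \frac{2209828309}{603357750} \approx -3.6626$)
$l = -203$
$\left(129 + l p{\left(19,3 \right)}\right) + \left(E - 205989\right) = \left(129 - 609\right) - \frac{124287269393059}{603357750} = -480 - \frac{124287269393059}{603357750} = - \frac{124576881113059}{603357750}$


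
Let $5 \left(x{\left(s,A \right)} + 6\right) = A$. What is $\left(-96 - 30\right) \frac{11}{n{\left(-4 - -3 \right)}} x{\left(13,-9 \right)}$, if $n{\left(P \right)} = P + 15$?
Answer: $\frac{3861}{5} \approx 772.2$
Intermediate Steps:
$x{\left(s,A \right)} = -6 + \frac{A}{5}$
$n{\left(P \right)} = 15 + P$
$\left(-96 - 30\right) \frac{11}{n{\left(-4 - -3 \right)}} x{\left(13,-9 \right)} = \left(-96 - 30\right) \frac{11}{15 - 1} \left(-6 + \frac{1}{5} \left(-9\right)\right) = - 126 \frac{11}{15 + \left(-4 + 3\right)} \left(-6 - \frac{9}{5}\right) = - 126 \frac{11}{15 - 1} \left(- \frac{39}{5}\right) = - 126 \cdot \frac{11}{14} \left(- \frac{39}{5}\right) = - 126 \cdot 11 \cdot \frac{1}{14} \left(- \frac{39}{5}\right) = \left(-126\right) \frac{11}{14} \left(- \frac{39}{5}\right) = \left(-99\right) \left(- \frac{39}{5}\right) = \frac{3861}{5}$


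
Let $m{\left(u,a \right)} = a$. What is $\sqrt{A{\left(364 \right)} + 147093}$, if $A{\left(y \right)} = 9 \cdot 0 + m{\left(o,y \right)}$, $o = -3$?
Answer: $\sqrt{147457} \approx 384.0$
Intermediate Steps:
$A{\left(y \right)} = y$ ($A{\left(y \right)} = 9 \cdot 0 + y = 0 + y = y$)
$\sqrt{A{\left(364 \right)} + 147093} = \sqrt{364 + 147093} = \sqrt{147457}$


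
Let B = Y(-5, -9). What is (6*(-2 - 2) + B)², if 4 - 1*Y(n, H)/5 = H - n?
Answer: 256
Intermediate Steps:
Y(n, H) = 20 - 5*H + 5*n (Y(n, H) = 20 - 5*(H - n) = 20 + (-5*H + 5*n) = 20 - 5*H + 5*n)
B = 40 (B = 20 - 5*(-9) + 5*(-5) = 20 + 45 - 25 = 40)
(6*(-2 - 2) + B)² = (6*(-2 - 2) + 40)² = (6*(-4) + 40)² = (-24 + 40)² = 16² = 256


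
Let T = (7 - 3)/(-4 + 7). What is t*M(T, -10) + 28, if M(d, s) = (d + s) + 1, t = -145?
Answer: 3419/3 ≈ 1139.7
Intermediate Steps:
T = 4/3 ≈ 1.3333
M(d, s) = 1 + d + s
t*M(T, -10) + 28 = -145*(1 + 4/3 - 10) + 28 = -145*(-23/3) + 28 = 3335/3 + 28 = 3419/3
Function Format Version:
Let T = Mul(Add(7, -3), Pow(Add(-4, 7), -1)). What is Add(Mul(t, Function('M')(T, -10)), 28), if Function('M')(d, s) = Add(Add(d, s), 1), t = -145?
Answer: Rational(3419, 3) ≈ 1139.7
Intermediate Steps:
T = Rational(4, 3) (T = Mul(4, Pow(3, -1)) = Mul(4, Rational(1, 3)) = Rational(4, 3) ≈ 1.3333)
Function('M')(d, s) = Add(1, d, s)
Add(Mul(t, Function('M')(T, -10)), 28) = Add(Mul(-145, Add(1, Rational(4, 3), -10)), 28) = Add(Mul(-145, Rational(-23, 3)), 28) = Add(Rational(3335, 3), 28) = Rational(3419, 3)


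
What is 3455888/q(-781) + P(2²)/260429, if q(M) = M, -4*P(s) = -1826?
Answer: -1800026198851/406790098 ≈ -4425.0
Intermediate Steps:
P(s) = 913/2 (P(s) = -¼*(-1826) = 913/2)
3455888/q(-781) + P(2²)/260429 = 3455888/(-781) + (913/2)/260429 = 3455888*(-1/781) + (913/2)*(1/260429) = -3455888/781 + 913/520858 = -1800026198851/406790098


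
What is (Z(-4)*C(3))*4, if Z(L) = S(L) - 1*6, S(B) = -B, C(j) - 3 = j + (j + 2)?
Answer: -88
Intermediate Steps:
C(j) = 5 + 2*j (C(j) = 3 + (j + (j + 2)) = 3 + (j + (2 + j)) = 3 + (2 + 2*j) = 5 + 2*j)
Z(L) = -6 - L (Z(L) = -L - 1*6 = -L - 6 = -6 - L)
(Z(-4)*C(3))*4 = ((-6 - 1*(-4))*(5 + 2*3))*4 = ((-6 + 4)*(5 + 6))*4 = -2*11*4 = -22*4 = -88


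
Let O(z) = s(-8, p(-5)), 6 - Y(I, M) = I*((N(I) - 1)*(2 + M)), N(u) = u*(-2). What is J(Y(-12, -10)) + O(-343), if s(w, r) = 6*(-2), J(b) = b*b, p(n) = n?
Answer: 4848792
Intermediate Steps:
N(u) = -2*u
Y(I, M) = 6 - I*(-1 - 2*I)*(2 + M) (Y(I, M) = 6 - I*(-2*I - 1)*(2 + M) = 6 - I*(-1 - 2*I)*(2 + M))
J(b) = b**2
s(w, r) = -12
O(z) = -12
J(Y(-12, -10)) + O(-343) = (6 + 2*(-12) + 4*(-12)**2 - 12*(-10) + 2*(-10)*(-12)**2)**2 - 12 = (6 - 24 + 4*144 + 120 + 2*(-10)*144)**2 - 12 = (6 - 24 + 576 + 120 - 2880)**2 - 12 = (-2202)**2 - 12 = 4848804 - 12 = 4848792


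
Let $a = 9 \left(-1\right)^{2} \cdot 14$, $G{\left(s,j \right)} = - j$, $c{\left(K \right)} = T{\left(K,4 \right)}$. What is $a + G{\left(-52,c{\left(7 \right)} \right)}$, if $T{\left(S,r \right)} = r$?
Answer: $122$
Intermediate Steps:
$c{\left(K \right)} = 4$
$a = 126$ ($a = 9 \cdot 1 \cdot 14 = 9 \cdot 14 = 126$)
$a + G{\left(-52,c{\left(7 \right)} \right)} = 126 - 4 = 122$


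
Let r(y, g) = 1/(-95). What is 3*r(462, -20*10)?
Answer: -3/95 ≈ -0.031579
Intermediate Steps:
r(y, g) = -1/95
3*r(462, -20*10) = 3*(-1/95) = -3/95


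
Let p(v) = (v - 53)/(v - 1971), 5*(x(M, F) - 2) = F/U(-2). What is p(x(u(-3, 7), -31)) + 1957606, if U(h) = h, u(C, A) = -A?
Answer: 38484576833/19659 ≈ 1.9576e+6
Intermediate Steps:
x(M, F) = 2 - F/10 (x(M, F) = 2 + (F/(-2))/5 = 2 + (F*(-1/2))/5 = 2 + (-F/2)/5 = 2 - F/10)
p(v) = (-53 + v)/(-1971 + v)
p(x(u(-3, 7), -31)) + 1957606 = (-53 + (2 - 1/10*(-31)))/(-1971 + (2 - 1/10*(-31))) + 1957606 = (-53 + (2 + 31/10))/(-1971 + (2 + 31/10)) + 1957606 = (-53 + 51/10)/(-1971 + 51/10) + 1957606 = -479/10/(-19659/10) + 1957606 = -10/19659*(-479/10) + 1957606 = 479/19659 + 1957606 = 38484576833/19659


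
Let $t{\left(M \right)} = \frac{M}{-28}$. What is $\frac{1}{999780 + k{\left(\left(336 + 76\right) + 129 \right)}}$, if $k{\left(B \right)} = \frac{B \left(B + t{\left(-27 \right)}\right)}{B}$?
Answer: $\frac{28}{28009015} \approx 9.9968 \cdot 10^{-7}$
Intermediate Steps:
$t{\left(M \right)} = - \frac{M}{28}$ ($t{\left(M \right)} = M \left(- \frac{1}{28}\right) = - \frac{M}{28}$)
$k{\left(B \right)} = \frac{27}{28} + B$ ($k{\left(B \right)} = \frac{B \left(B - - \frac{27}{28}\right)}{B} = \frac{B \left(B + \frac{27}{28}\right)}{B} = \frac{B \left(\frac{27}{28} + B\right)}{B} = \frac{27}{28} + B$)
$\frac{1}{999780 + k{\left(\left(336 + 76\right) + 129 \right)}} = \frac{1}{999780 + \left(\frac{27}{28} + \left(\left(336 + 76\right) + 129\right)\right)} = \frac{1}{999780 + \left(\frac{27}{28} + \left(412 + 129\right)\right)} = \frac{1}{999780 + \left(\frac{27}{28} + 541\right)} = \frac{1}{999780 + \frac{15175}{28}} = \frac{1}{\frac{28009015}{28}} = \frac{28}{28009015}$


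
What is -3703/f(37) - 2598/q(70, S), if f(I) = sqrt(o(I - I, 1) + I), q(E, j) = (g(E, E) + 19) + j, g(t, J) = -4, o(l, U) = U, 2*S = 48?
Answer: -866/13 - 3703*sqrt(38)/38 ≈ -667.32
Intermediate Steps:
S = 24 (S = (1/2)*48 = 24)
q(E, j) = 15 + j (q(E, j) = (-4 + 19) + j = 15 + j)
f(I) = sqrt(1 + I)
-3703/f(37) - 2598/q(70, S) = -3703/sqrt(1 + 37) - 2598/(15 + 24) = -3703*sqrt(38)/38 - 2598/39 = -3703*sqrt(38)/38 - 2598*1/39 = -3703*sqrt(38)/38 - 866/13 = -866/13 - 3703*sqrt(38)/38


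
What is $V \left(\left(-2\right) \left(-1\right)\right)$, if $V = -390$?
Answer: $-780$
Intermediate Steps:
$V \left(\left(-2\right) \left(-1\right)\right) = - 390 \left(\left(-2\right) \left(-1\right)\right) = \left(-390\right) 2 = -780$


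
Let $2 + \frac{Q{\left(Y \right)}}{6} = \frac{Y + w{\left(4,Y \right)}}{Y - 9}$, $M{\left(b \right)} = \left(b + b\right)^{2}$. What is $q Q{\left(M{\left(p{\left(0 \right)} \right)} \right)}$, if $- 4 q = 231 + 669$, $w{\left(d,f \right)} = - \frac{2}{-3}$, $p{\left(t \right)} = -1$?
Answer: $3960$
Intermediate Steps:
$M{\left(b \right)} = 4 b^{2}$ ($M{\left(b \right)} = \left(2 b\right)^{2} = 4 b^{2}$)
$w{\left(d,f \right)} = \frac{2}{3}$ ($w{\left(d,f \right)} = \left(-2\right) \left(- \frac{1}{3}\right) = \frac{2}{3}$)
$Q{\left(Y \right)} = -12 + \frac{6 \left(\frac{2}{3} + Y\right)}{-9 + Y}$ ($Q{\left(Y \right)} = -12 + 6 \frac{Y + \frac{2}{3}}{Y - 9} = -12 + 6 \frac{\frac{2}{3} + Y}{-9 + Y} = -12 + \frac{6 \left(\frac{2}{3} + Y\right)}{-9 + Y}$)
$q = -225$ ($q = - \frac{231 + 669}{4} = \left(- \frac{1}{4}\right) 900 = -225$)
$q Q{\left(M{\left(p{\left(0 \right)} \right)} \right)} = - 225 \frac{2 \left(56 - 3 \cdot 4 \left(-1\right)^{2}\right)}{-9 + 4 \left(-1\right)^{2}} = - 225 \frac{2 \left(56 - 3 \cdot 4 \cdot 1\right)}{-9 + 4 \cdot 1} = - 225 \frac{2 \left(56 - 12\right)}{-9 + 4} = - 225 \frac{2 \left(56 - 12\right)}{-5} = - 225 \cdot 2 \left(- \frac{1}{5}\right) 44 = \left(-225\right) \left(- \frac{88}{5}\right) = 3960$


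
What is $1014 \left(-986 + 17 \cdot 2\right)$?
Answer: $-965328$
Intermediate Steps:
$1014 \left(-986 + 17 \cdot 2\right) = 1014 \left(-986 + 34\right) = 1014 \left(-952\right) = -965328$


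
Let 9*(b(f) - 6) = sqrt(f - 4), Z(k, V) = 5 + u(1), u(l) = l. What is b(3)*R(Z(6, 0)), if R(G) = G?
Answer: 36 + 2*I/3 ≈ 36.0 + 0.66667*I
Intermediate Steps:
Z(k, V) = 6 (Z(k, V) = 5 + 1 = 6)
b(f) = 6 + sqrt(-4 + f)/9 (b(f) = 6 + sqrt(f - 4)/9 = 6 + sqrt(-4 + f)/9)
b(3)*R(Z(6, 0)) = (6 + sqrt(-4 + 3)/9)*6 = (6 + sqrt(-1)/9)*6 = (6 + I/9)*6 = 36 + 2*I/3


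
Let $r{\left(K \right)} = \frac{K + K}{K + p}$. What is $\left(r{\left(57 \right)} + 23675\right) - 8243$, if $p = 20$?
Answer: $\frac{1188378}{77} \approx 15433.0$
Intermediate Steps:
$r{\left(K \right)} = \frac{2 K}{20 + K}$ ($r{\left(K \right)} = \frac{K + K}{K + 20} = \frac{2 K}{20 + K}$)
$\left(r{\left(57 \right)} + 23675\right) - 8243 = \left(2 \cdot 57 \frac{1}{20 + 57} + 23675\right) - 8243 = \left(2 \cdot 57 \cdot \frac{1}{77} + 23675\right) - 8243 = \left(\frac{114}{77} + 23675\right) - 8243 = \frac{1823089}{77} - 8243 = \frac{1188378}{77}$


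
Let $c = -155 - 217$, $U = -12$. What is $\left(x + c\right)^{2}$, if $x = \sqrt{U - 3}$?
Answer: $\left(372 - i \sqrt{15}\right)^{2} \approx 1.3837 \cdot 10^{5} - 2882.0 i$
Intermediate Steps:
$c = -372$ ($c = -155 - 217 = -372$)
$x = i \sqrt{15}$ ($x = \sqrt{-12 - 3} = \sqrt{-15} = i \sqrt{15} \approx 3.873 i$)
$\left(x + c\right)^{2} = \left(i \sqrt{15} - 372\right)^{2} = \left(-372 + i \sqrt{15}\right)^{2}$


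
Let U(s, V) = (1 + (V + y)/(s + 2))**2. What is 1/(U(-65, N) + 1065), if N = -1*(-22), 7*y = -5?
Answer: 194481/207207529 ≈ 0.00093858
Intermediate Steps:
y = -5/7 (y = (1/7)*(-5) = -5/7 ≈ -0.71429)
N = 22
U(s, V) = (1 + (-5/7 + V)/(2 + s))**2 (U(s, V) = (1 + (V - 5/7)/(s + 2))**2 = (1 + (-5/7 + V)/(2 + s))**2)
1/(U(-65, N) + 1065) = 1/((9 + 7*22 + 7*(-65))**2/(49*(2 - 65)**2) + 1065) = 1/((1/49)*(9 + 154 - 455)**2/(-63)**2 + 1065) = 1/((1/49)*(1/3969)*(-292)**2 + 1065) = 1/((1/49)*(1/3969)*85264 + 1065) = 1/(85264/194481 + 1065) = 1/(207207529/194481) = 194481/207207529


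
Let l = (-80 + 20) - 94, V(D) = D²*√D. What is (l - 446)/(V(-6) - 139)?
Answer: 83400/27097 + 21600*I*√6/27097 ≈ 3.0778 + 1.9526*I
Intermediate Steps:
V(D) = D^(5/2)
l = -154 (l = -60 - 94 = -154)
(l - 446)/(V(-6) - 139) = (-154 - 446)/((-6)^(5/2) - 139) = -600/(36*I*√6 - 139) = -600/(-139 + 36*I*√6)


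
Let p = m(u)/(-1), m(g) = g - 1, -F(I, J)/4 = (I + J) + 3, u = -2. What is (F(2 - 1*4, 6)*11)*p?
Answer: -924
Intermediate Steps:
F(I, J) = -12 - 4*I - 4*J (F(I, J) = -4*((I + J) + 3) = -4*(3 + I + J) = -12 - 4*I - 4*J)
m(g) = -1 + g
p = 3 (p = (-1 - 2)/(-1) = -3*(-1) = 3)
(F(2 - 1*4, 6)*11)*p = ((-12 - 4*(2 - 1*4) - 4*6)*11)*3 = ((-12 - 4*(2 - 4) - 24)*11)*3 = ((-12 - 4*(-2) - 24)*11)*3 = ((-12 + 8 - 24)*11)*3 = -28*11*3 = -308*3 = -924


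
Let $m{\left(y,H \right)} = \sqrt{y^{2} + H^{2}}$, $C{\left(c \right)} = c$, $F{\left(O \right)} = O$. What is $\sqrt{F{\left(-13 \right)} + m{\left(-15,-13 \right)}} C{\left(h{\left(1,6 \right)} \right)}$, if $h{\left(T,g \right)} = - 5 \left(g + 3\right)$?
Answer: $- 45 \sqrt{-13 + \sqrt{394}} \approx -117.77$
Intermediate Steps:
$h{\left(T,g \right)} = -15 - 5 g$ ($h{\left(T,g \right)} = - 5 \left(3 + g\right) = -15 - 5 g$)
$m{\left(y,H \right)} = \sqrt{H^{2} + y^{2}}$
$\sqrt{F{\left(-13 \right)} + m{\left(-15,-13 \right)}} C{\left(h{\left(1,6 \right)} \right)} = \sqrt{-13 + \sqrt{\left(-13\right)^{2} + \left(-15\right)^{2}}} \left(-15 - 30\right) = \sqrt{-13 + \sqrt{169 + 225}} \left(-15 - 30\right) = \sqrt{-13 + \sqrt{394}} \left(-45\right) = - 45 \sqrt{-13 + \sqrt{394}}$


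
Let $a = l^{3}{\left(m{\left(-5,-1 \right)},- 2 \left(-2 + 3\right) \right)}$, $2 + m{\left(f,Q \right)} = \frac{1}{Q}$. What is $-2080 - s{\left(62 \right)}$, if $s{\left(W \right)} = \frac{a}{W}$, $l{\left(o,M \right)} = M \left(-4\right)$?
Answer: $- \frac{64736}{31} \approx -2088.3$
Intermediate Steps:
$m{\left(f,Q \right)} = -2 + \frac{1}{Q}$
$l{\left(o,M \right)} = - 4 M$
$a = 512$ ($a = \left(- 4 \left(- 2 \left(-2 + 3\right)\right)\right)^{3} = \left(- 4 \left(\left(-2\right) 1\right)\right)^{3} = \left(\left(-4\right) \left(-2\right)\right)^{3} = 8^{3} = 512$)
$s{\left(W \right)} = \frac{512}{W}$
$-2080 - s{\left(62 \right)} = -2080 - \frac{512}{62} = -2080 - 512 \cdot \frac{1}{62} = -2080 - \frac{256}{31} = - \frac{64736}{31}$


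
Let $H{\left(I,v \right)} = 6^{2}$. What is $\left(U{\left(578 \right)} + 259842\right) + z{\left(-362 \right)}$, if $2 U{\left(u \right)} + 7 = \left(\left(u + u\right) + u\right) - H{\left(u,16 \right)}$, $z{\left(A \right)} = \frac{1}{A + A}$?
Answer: $\frac{188737749}{724} \approx 2.6069 \cdot 10^{5}$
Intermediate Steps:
$H{\left(I,v \right)} = 36$
$z{\left(A \right)} = \frac{1}{2 A}$
$U{\left(u \right)} = - \frac{43}{2} + \frac{3 u}{2}$ ($U{\left(u \right)} = - \frac{7}{2} + \frac{\left(\left(u + u\right) + u\right) - 36}{2} = - \frac{7}{2} + \frac{\left(2 u + u\right) - 36}{2} = - \frac{7}{2} + \frac{3 u - 36}{2} = - \frac{7}{2} + \frac{-36 + 3 u}{2} = - \frac{7}{2} + \left(-18 + \frac{3 u}{2}\right) = - \frac{43}{2} + \frac{3 u}{2}$)
$\left(U{\left(578 \right)} + 259842\right) + z{\left(-362 \right)} = \left(\left(- \frac{43}{2} + \frac{3}{2} \cdot 578\right) + 259842\right) + \frac{1}{2 \left(-362\right)} = \left(\left(- \frac{43}{2} + 867\right) + 259842\right) + \frac{1}{2} \left(- \frac{1}{362}\right) = \left(\frac{1691}{2} + 259842\right) - \frac{1}{724} = \frac{521375}{2} - \frac{1}{724} = \frac{188737749}{724}$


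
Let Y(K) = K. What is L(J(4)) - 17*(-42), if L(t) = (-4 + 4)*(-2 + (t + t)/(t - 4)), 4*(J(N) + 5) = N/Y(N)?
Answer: 714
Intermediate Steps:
J(N) = -19/4 (J(N) = -5 + (N/N)/4 = -5 + (¼)*1 = -5 + ¼ = -19/4)
L(t) = 0 (L(t) = 0*(-2 + (2*t)/(-4 + t)) = 0*(-2 + 2*t/(-4 + t)) = 0)
L(J(4)) - 17*(-42) = 0 - 17*(-42) = 0 + 714 = 714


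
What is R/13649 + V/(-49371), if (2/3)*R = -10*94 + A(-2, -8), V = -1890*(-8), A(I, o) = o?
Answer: -13170402/32088799 ≈ -0.41044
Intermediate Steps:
V = 15120 (V = -315*(-48) = 15120)
R = -1422 (R = 3*(-10*94 - 8)/2 = 3*(-940 - 8)/2 = (3/2)*(-948) = -1422)
R/13649 + V/(-49371) = -1422/13649 + 15120/(-49371) = -1422*1/13649 + 15120*(-1/49371) = -1422/13649 - 720/2351 = -13170402/32088799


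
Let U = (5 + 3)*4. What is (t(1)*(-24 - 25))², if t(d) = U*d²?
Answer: 2458624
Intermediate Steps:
U = 32 (U = 8*4 = 32)
t(d) = 32*d²
(t(1)*(-24 - 25))² = ((32*1²)*(-24 - 25))² = ((32*1)*(-49))² = (32*(-49))² = (-1568)² = 2458624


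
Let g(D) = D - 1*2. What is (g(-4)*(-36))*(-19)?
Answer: -4104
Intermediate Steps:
g(D) = -2 + D (g(D) = D - 2 = -2 + D)
(g(-4)*(-36))*(-19) = ((-2 - 4)*(-36))*(-19) = -6*(-36)*(-19) = 216*(-19) = -4104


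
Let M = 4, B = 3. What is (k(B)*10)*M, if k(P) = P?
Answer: 120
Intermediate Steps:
(k(B)*10)*M = (3*10)*4 = 30*4 = 120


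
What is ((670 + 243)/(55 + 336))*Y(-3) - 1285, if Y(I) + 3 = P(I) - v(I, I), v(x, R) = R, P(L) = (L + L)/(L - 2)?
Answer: -2506697/1955 ≈ -1282.2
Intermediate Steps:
P(L) = 2*L/(-2 + L) (P(L) = (2*L)/(-2 + L) = 2*L/(-2 + L))
Y(I) = -3 - I + 2*I/(-2 + I) (Y(I) = -3 + (2*I/(-2 + I) - I) = -3 + (-I + 2*I/(-2 + I)) = -3 - I + 2*I/(-2 + I))
((670 + 243)/(55 + 336))*Y(-3) - 1285 = ((670 + 243)/(55 + 336))*((6 - 3 - 1*(-3)²)/(-2 - 3)) - 1285 = (913/391)*((6 - 3 - 1*9)/(-5)) - 1285 = (913*(1/391))*(-(6 - 3 - 9)/5) - 1285 = 913*(-⅕*(-6))/391 - 1285 = (913/391)*(6/5) - 1285 = 5478/1955 - 1285 = -2506697/1955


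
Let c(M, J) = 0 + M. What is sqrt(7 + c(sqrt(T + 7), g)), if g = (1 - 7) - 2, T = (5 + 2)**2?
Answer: sqrt(7 + 2*sqrt(14)) ≈ 3.8057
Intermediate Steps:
T = 49 (T = 7**2 = 49)
g = -8 (g = -6 - 2 = -8)
c(M, J) = M
sqrt(7 + c(sqrt(T + 7), g)) = sqrt(7 + sqrt(49 + 7)) = sqrt(7 + sqrt(56)) = sqrt(7 + 2*sqrt(14))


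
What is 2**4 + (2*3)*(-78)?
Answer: -452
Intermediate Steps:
2**4 + (2*3)*(-78) = 16 + 6*(-78) = 16 - 468 = -452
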